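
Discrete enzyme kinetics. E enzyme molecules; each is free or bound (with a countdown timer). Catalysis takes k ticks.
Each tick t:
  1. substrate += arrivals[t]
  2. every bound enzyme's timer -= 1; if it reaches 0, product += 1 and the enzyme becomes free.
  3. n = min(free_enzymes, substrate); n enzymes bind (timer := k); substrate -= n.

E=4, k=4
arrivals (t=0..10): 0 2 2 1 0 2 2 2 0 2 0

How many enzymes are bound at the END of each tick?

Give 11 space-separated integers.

Answer: 0 2 4 4 4 4 4 4 4 4 4

Derivation:
t=0: arr=0 -> substrate=0 bound=0 product=0
t=1: arr=2 -> substrate=0 bound=2 product=0
t=2: arr=2 -> substrate=0 bound=4 product=0
t=3: arr=1 -> substrate=1 bound=4 product=0
t=4: arr=0 -> substrate=1 bound=4 product=0
t=5: arr=2 -> substrate=1 bound=4 product=2
t=6: arr=2 -> substrate=1 bound=4 product=4
t=7: arr=2 -> substrate=3 bound=4 product=4
t=8: arr=0 -> substrate=3 bound=4 product=4
t=9: arr=2 -> substrate=3 bound=4 product=6
t=10: arr=0 -> substrate=1 bound=4 product=8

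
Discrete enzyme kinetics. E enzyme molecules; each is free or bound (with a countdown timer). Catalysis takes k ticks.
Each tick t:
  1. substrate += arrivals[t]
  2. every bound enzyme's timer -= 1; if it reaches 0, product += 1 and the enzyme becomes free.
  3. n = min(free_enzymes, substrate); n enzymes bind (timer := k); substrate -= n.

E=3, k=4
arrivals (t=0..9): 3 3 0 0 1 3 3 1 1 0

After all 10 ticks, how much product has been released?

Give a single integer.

Answer: 6

Derivation:
t=0: arr=3 -> substrate=0 bound=3 product=0
t=1: arr=3 -> substrate=3 bound=3 product=0
t=2: arr=0 -> substrate=3 bound=3 product=0
t=3: arr=0 -> substrate=3 bound=3 product=0
t=4: arr=1 -> substrate=1 bound=3 product=3
t=5: arr=3 -> substrate=4 bound=3 product=3
t=6: arr=3 -> substrate=7 bound=3 product=3
t=7: arr=1 -> substrate=8 bound=3 product=3
t=8: arr=1 -> substrate=6 bound=3 product=6
t=9: arr=0 -> substrate=6 bound=3 product=6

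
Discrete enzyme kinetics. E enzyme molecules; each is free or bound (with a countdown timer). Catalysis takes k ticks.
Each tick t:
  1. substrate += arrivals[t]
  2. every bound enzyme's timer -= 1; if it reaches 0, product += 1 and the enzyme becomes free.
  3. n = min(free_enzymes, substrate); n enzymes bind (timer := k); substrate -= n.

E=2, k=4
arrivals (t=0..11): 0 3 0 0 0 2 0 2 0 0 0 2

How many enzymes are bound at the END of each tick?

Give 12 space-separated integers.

t=0: arr=0 -> substrate=0 bound=0 product=0
t=1: arr=3 -> substrate=1 bound=2 product=0
t=2: arr=0 -> substrate=1 bound=2 product=0
t=3: arr=0 -> substrate=1 bound=2 product=0
t=4: arr=0 -> substrate=1 bound=2 product=0
t=5: arr=2 -> substrate=1 bound=2 product=2
t=6: arr=0 -> substrate=1 bound=2 product=2
t=7: arr=2 -> substrate=3 bound=2 product=2
t=8: arr=0 -> substrate=3 bound=2 product=2
t=9: arr=0 -> substrate=1 bound=2 product=4
t=10: arr=0 -> substrate=1 bound=2 product=4
t=11: arr=2 -> substrate=3 bound=2 product=4

Answer: 0 2 2 2 2 2 2 2 2 2 2 2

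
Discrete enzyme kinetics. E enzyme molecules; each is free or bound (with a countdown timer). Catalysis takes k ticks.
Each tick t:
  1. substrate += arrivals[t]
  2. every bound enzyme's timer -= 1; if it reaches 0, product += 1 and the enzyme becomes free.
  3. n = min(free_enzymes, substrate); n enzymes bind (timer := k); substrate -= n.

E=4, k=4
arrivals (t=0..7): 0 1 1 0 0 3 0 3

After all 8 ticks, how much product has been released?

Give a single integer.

t=0: arr=0 -> substrate=0 bound=0 product=0
t=1: arr=1 -> substrate=0 bound=1 product=0
t=2: arr=1 -> substrate=0 bound=2 product=0
t=3: arr=0 -> substrate=0 bound=2 product=0
t=4: arr=0 -> substrate=0 bound=2 product=0
t=5: arr=3 -> substrate=0 bound=4 product=1
t=6: arr=0 -> substrate=0 bound=3 product=2
t=7: arr=3 -> substrate=2 bound=4 product=2

Answer: 2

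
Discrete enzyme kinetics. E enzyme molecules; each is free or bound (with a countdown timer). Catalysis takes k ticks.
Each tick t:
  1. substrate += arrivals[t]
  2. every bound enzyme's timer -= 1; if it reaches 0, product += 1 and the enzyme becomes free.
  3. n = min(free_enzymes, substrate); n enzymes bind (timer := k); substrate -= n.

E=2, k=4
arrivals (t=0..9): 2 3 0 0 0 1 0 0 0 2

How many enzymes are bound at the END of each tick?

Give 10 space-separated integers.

t=0: arr=2 -> substrate=0 bound=2 product=0
t=1: arr=3 -> substrate=3 bound=2 product=0
t=2: arr=0 -> substrate=3 bound=2 product=0
t=3: arr=0 -> substrate=3 bound=2 product=0
t=4: arr=0 -> substrate=1 bound=2 product=2
t=5: arr=1 -> substrate=2 bound=2 product=2
t=6: arr=0 -> substrate=2 bound=2 product=2
t=7: arr=0 -> substrate=2 bound=2 product=2
t=8: arr=0 -> substrate=0 bound=2 product=4
t=9: arr=2 -> substrate=2 bound=2 product=4

Answer: 2 2 2 2 2 2 2 2 2 2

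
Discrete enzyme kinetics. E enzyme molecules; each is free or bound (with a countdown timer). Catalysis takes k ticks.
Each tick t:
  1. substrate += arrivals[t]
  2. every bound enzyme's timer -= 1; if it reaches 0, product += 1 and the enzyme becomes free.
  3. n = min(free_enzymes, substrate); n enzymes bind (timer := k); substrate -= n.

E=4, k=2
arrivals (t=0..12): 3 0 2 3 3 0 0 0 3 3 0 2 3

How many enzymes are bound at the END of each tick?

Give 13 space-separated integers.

t=0: arr=3 -> substrate=0 bound=3 product=0
t=1: arr=0 -> substrate=0 bound=3 product=0
t=2: arr=2 -> substrate=0 bound=2 product=3
t=3: arr=3 -> substrate=1 bound=4 product=3
t=4: arr=3 -> substrate=2 bound=4 product=5
t=5: arr=0 -> substrate=0 bound=4 product=7
t=6: arr=0 -> substrate=0 bound=2 product=9
t=7: arr=0 -> substrate=0 bound=0 product=11
t=8: arr=3 -> substrate=0 bound=3 product=11
t=9: arr=3 -> substrate=2 bound=4 product=11
t=10: arr=0 -> substrate=0 bound=3 product=14
t=11: arr=2 -> substrate=0 bound=4 product=15
t=12: arr=3 -> substrate=1 bound=4 product=17

Answer: 3 3 2 4 4 4 2 0 3 4 3 4 4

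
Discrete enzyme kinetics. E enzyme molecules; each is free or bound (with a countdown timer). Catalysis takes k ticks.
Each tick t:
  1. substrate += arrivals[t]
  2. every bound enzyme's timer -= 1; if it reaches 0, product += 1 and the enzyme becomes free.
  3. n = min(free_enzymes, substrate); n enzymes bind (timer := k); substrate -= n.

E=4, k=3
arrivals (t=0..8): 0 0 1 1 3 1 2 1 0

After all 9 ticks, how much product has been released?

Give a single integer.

Answer: 5

Derivation:
t=0: arr=0 -> substrate=0 bound=0 product=0
t=1: arr=0 -> substrate=0 bound=0 product=0
t=2: arr=1 -> substrate=0 bound=1 product=0
t=3: arr=1 -> substrate=0 bound=2 product=0
t=4: arr=3 -> substrate=1 bound=4 product=0
t=5: arr=1 -> substrate=1 bound=4 product=1
t=6: arr=2 -> substrate=2 bound=4 product=2
t=7: arr=1 -> substrate=1 bound=4 product=4
t=8: arr=0 -> substrate=0 bound=4 product=5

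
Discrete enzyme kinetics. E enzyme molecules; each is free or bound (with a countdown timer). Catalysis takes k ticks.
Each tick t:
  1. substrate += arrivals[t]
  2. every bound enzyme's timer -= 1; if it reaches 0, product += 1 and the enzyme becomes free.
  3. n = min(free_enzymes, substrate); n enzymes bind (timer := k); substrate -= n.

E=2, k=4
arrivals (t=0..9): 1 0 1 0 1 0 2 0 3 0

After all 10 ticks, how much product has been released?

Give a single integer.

Answer: 3

Derivation:
t=0: arr=1 -> substrate=0 bound=1 product=0
t=1: arr=0 -> substrate=0 bound=1 product=0
t=2: arr=1 -> substrate=0 bound=2 product=0
t=3: arr=0 -> substrate=0 bound=2 product=0
t=4: arr=1 -> substrate=0 bound=2 product=1
t=5: arr=0 -> substrate=0 bound=2 product=1
t=6: arr=2 -> substrate=1 bound=2 product=2
t=7: arr=0 -> substrate=1 bound=2 product=2
t=8: arr=3 -> substrate=3 bound=2 product=3
t=9: arr=0 -> substrate=3 bound=2 product=3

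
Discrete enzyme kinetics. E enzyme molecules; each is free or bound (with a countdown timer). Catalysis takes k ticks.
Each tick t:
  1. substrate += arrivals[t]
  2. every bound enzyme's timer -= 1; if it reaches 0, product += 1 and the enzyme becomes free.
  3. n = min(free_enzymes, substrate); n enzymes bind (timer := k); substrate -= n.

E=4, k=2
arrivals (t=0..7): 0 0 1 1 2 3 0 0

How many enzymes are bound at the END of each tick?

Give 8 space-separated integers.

Answer: 0 0 1 2 3 4 3 1

Derivation:
t=0: arr=0 -> substrate=0 bound=0 product=0
t=1: arr=0 -> substrate=0 bound=0 product=0
t=2: arr=1 -> substrate=0 bound=1 product=0
t=3: arr=1 -> substrate=0 bound=2 product=0
t=4: arr=2 -> substrate=0 bound=3 product=1
t=5: arr=3 -> substrate=1 bound=4 product=2
t=6: arr=0 -> substrate=0 bound=3 product=4
t=7: arr=0 -> substrate=0 bound=1 product=6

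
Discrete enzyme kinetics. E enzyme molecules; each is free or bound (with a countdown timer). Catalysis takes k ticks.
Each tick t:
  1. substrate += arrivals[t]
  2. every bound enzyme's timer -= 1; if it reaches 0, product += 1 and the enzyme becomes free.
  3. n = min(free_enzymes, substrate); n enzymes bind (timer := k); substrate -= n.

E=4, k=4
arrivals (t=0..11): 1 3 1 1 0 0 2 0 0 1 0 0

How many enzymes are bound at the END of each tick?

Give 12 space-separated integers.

t=0: arr=1 -> substrate=0 bound=1 product=0
t=1: arr=3 -> substrate=0 bound=4 product=0
t=2: arr=1 -> substrate=1 bound=4 product=0
t=3: arr=1 -> substrate=2 bound=4 product=0
t=4: arr=0 -> substrate=1 bound=4 product=1
t=5: arr=0 -> substrate=0 bound=2 product=4
t=6: arr=2 -> substrate=0 bound=4 product=4
t=7: arr=0 -> substrate=0 bound=4 product=4
t=8: arr=0 -> substrate=0 bound=3 product=5
t=9: arr=1 -> substrate=0 bound=3 product=6
t=10: arr=0 -> substrate=0 bound=1 product=8
t=11: arr=0 -> substrate=0 bound=1 product=8

Answer: 1 4 4 4 4 2 4 4 3 3 1 1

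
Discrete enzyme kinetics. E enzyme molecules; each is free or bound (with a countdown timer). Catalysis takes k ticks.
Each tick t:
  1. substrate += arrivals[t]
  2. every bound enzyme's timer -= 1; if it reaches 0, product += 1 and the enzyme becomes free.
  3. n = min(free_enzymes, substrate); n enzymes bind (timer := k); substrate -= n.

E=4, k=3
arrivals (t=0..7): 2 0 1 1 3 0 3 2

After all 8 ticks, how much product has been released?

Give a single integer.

t=0: arr=2 -> substrate=0 bound=2 product=0
t=1: arr=0 -> substrate=0 bound=2 product=0
t=2: arr=1 -> substrate=0 bound=3 product=0
t=3: arr=1 -> substrate=0 bound=2 product=2
t=4: arr=3 -> substrate=1 bound=4 product=2
t=5: arr=0 -> substrate=0 bound=4 product=3
t=6: arr=3 -> substrate=2 bound=4 product=4
t=7: arr=2 -> substrate=2 bound=4 product=6

Answer: 6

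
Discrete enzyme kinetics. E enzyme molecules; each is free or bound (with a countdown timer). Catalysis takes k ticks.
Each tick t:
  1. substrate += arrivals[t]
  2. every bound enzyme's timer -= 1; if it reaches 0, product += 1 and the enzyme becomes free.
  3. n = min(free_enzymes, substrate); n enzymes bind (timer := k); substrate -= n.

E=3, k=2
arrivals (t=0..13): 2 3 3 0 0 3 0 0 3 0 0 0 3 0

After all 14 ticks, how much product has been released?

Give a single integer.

t=0: arr=2 -> substrate=0 bound=2 product=0
t=1: arr=3 -> substrate=2 bound=3 product=0
t=2: arr=3 -> substrate=3 bound=3 product=2
t=3: arr=0 -> substrate=2 bound=3 product=3
t=4: arr=0 -> substrate=0 bound=3 product=5
t=5: arr=3 -> substrate=2 bound=3 product=6
t=6: arr=0 -> substrate=0 bound=3 product=8
t=7: arr=0 -> substrate=0 bound=2 product=9
t=8: arr=3 -> substrate=0 bound=3 product=11
t=9: arr=0 -> substrate=0 bound=3 product=11
t=10: arr=0 -> substrate=0 bound=0 product=14
t=11: arr=0 -> substrate=0 bound=0 product=14
t=12: arr=3 -> substrate=0 bound=3 product=14
t=13: arr=0 -> substrate=0 bound=3 product=14

Answer: 14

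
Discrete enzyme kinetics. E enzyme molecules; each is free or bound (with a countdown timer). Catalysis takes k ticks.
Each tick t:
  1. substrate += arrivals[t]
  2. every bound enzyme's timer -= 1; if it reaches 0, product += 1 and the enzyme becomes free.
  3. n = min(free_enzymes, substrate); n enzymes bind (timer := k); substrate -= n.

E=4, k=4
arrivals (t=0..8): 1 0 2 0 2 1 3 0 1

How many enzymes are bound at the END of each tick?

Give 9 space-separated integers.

Answer: 1 1 3 3 4 4 4 4 4

Derivation:
t=0: arr=1 -> substrate=0 bound=1 product=0
t=1: arr=0 -> substrate=0 bound=1 product=0
t=2: arr=2 -> substrate=0 bound=3 product=0
t=3: arr=0 -> substrate=0 bound=3 product=0
t=4: arr=2 -> substrate=0 bound=4 product=1
t=5: arr=1 -> substrate=1 bound=4 product=1
t=6: arr=3 -> substrate=2 bound=4 product=3
t=7: arr=0 -> substrate=2 bound=4 product=3
t=8: arr=1 -> substrate=1 bound=4 product=5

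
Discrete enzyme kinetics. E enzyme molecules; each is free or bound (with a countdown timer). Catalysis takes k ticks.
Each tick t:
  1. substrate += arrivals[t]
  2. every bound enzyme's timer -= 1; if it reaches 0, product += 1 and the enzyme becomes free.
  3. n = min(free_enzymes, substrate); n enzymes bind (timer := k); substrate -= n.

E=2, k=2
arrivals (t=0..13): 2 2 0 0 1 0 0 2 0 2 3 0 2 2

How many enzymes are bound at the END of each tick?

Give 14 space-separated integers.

t=0: arr=2 -> substrate=0 bound=2 product=0
t=1: arr=2 -> substrate=2 bound=2 product=0
t=2: arr=0 -> substrate=0 bound=2 product=2
t=3: arr=0 -> substrate=0 bound=2 product=2
t=4: arr=1 -> substrate=0 bound=1 product=4
t=5: arr=0 -> substrate=0 bound=1 product=4
t=6: arr=0 -> substrate=0 bound=0 product=5
t=7: arr=2 -> substrate=0 bound=2 product=5
t=8: arr=0 -> substrate=0 bound=2 product=5
t=9: arr=2 -> substrate=0 bound=2 product=7
t=10: arr=3 -> substrate=3 bound=2 product=7
t=11: arr=0 -> substrate=1 bound=2 product=9
t=12: arr=2 -> substrate=3 bound=2 product=9
t=13: arr=2 -> substrate=3 bound=2 product=11

Answer: 2 2 2 2 1 1 0 2 2 2 2 2 2 2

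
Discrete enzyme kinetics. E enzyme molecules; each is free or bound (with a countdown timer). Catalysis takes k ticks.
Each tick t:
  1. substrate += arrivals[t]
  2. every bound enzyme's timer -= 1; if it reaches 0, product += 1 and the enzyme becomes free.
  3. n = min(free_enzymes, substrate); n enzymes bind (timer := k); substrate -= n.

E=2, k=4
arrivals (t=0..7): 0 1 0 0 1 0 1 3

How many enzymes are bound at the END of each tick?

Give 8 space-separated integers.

t=0: arr=0 -> substrate=0 bound=0 product=0
t=1: arr=1 -> substrate=0 bound=1 product=0
t=2: arr=0 -> substrate=0 bound=1 product=0
t=3: arr=0 -> substrate=0 bound=1 product=0
t=4: arr=1 -> substrate=0 bound=2 product=0
t=5: arr=0 -> substrate=0 bound=1 product=1
t=6: arr=1 -> substrate=0 bound=2 product=1
t=7: arr=3 -> substrate=3 bound=2 product=1

Answer: 0 1 1 1 2 1 2 2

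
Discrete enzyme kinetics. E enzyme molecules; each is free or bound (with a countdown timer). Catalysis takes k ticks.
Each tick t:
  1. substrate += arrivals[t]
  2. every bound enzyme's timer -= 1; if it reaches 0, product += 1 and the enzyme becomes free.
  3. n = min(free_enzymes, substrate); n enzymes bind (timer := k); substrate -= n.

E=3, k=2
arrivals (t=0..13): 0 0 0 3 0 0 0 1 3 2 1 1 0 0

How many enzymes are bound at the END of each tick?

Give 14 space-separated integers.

t=0: arr=0 -> substrate=0 bound=0 product=0
t=1: arr=0 -> substrate=0 bound=0 product=0
t=2: arr=0 -> substrate=0 bound=0 product=0
t=3: arr=3 -> substrate=0 bound=3 product=0
t=4: arr=0 -> substrate=0 bound=3 product=0
t=5: arr=0 -> substrate=0 bound=0 product=3
t=6: arr=0 -> substrate=0 bound=0 product=3
t=7: arr=1 -> substrate=0 bound=1 product=3
t=8: arr=3 -> substrate=1 bound=3 product=3
t=9: arr=2 -> substrate=2 bound=3 product=4
t=10: arr=1 -> substrate=1 bound=3 product=6
t=11: arr=1 -> substrate=1 bound=3 product=7
t=12: arr=0 -> substrate=0 bound=2 product=9
t=13: arr=0 -> substrate=0 bound=1 product=10

Answer: 0 0 0 3 3 0 0 1 3 3 3 3 2 1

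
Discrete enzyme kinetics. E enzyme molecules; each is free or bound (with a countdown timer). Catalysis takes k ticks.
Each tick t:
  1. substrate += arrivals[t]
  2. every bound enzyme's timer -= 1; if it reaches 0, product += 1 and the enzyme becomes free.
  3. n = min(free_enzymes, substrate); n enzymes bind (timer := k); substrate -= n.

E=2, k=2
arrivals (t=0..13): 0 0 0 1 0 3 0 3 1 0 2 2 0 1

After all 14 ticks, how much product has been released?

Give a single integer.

t=0: arr=0 -> substrate=0 bound=0 product=0
t=1: arr=0 -> substrate=0 bound=0 product=0
t=2: arr=0 -> substrate=0 bound=0 product=0
t=3: arr=1 -> substrate=0 bound=1 product=0
t=4: arr=0 -> substrate=0 bound=1 product=0
t=5: arr=3 -> substrate=1 bound=2 product=1
t=6: arr=0 -> substrate=1 bound=2 product=1
t=7: arr=3 -> substrate=2 bound=2 product=3
t=8: arr=1 -> substrate=3 bound=2 product=3
t=9: arr=0 -> substrate=1 bound=2 product=5
t=10: arr=2 -> substrate=3 bound=2 product=5
t=11: arr=2 -> substrate=3 bound=2 product=7
t=12: arr=0 -> substrate=3 bound=2 product=7
t=13: arr=1 -> substrate=2 bound=2 product=9

Answer: 9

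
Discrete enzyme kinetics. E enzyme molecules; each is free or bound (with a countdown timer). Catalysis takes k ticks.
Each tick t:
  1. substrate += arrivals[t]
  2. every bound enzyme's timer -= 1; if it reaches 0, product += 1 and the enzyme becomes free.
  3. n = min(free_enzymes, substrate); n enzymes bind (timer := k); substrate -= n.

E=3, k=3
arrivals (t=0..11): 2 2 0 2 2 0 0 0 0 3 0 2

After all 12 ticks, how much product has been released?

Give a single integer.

t=0: arr=2 -> substrate=0 bound=2 product=0
t=1: arr=2 -> substrate=1 bound=3 product=0
t=2: arr=0 -> substrate=1 bound=3 product=0
t=3: arr=2 -> substrate=1 bound=3 product=2
t=4: arr=2 -> substrate=2 bound=3 product=3
t=5: arr=0 -> substrate=2 bound=3 product=3
t=6: arr=0 -> substrate=0 bound=3 product=5
t=7: arr=0 -> substrate=0 bound=2 product=6
t=8: arr=0 -> substrate=0 bound=2 product=6
t=9: arr=3 -> substrate=0 bound=3 product=8
t=10: arr=0 -> substrate=0 bound=3 product=8
t=11: arr=2 -> substrate=2 bound=3 product=8

Answer: 8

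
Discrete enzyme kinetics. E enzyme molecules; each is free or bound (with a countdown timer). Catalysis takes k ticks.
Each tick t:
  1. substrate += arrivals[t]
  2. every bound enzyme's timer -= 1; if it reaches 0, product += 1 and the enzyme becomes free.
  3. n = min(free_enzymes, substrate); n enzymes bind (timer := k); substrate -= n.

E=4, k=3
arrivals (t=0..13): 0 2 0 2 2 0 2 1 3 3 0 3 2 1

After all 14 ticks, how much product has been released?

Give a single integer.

Answer: 13

Derivation:
t=0: arr=0 -> substrate=0 bound=0 product=0
t=1: arr=2 -> substrate=0 bound=2 product=0
t=2: arr=0 -> substrate=0 bound=2 product=0
t=3: arr=2 -> substrate=0 bound=4 product=0
t=4: arr=2 -> substrate=0 bound=4 product=2
t=5: arr=0 -> substrate=0 bound=4 product=2
t=6: arr=2 -> substrate=0 bound=4 product=4
t=7: arr=1 -> substrate=0 bound=3 product=6
t=8: arr=3 -> substrate=2 bound=4 product=6
t=9: arr=3 -> substrate=3 bound=4 product=8
t=10: arr=0 -> substrate=2 bound=4 product=9
t=11: arr=3 -> substrate=4 bound=4 product=10
t=12: arr=2 -> substrate=4 bound=4 product=12
t=13: arr=1 -> substrate=4 bound=4 product=13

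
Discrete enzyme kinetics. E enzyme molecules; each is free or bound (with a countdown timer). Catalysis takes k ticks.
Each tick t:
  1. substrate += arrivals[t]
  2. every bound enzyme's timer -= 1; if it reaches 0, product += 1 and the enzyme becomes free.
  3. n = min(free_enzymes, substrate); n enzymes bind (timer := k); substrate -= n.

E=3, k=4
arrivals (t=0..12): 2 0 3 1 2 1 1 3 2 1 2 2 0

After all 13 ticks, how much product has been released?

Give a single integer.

Answer: 8

Derivation:
t=0: arr=2 -> substrate=0 bound=2 product=0
t=1: arr=0 -> substrate=0 bound=2 product=0
t=2: arr=3 -> substrate=2 bound=3 product=0
t=3: arr=1 -> substrate=3 bound=3 product=0
t=4: arr=2 -> substrate=3 bound=3 product=2
t=5: arr=1 -> substrate=4 bound=3 product=2
t=6: arr=1 -> substrate=4 bound=3 product=3
t=7: arr=3 -> substrate=7 bound=3 product=3
t=8: arr=2 -> substrate=7 bound=3 product=5
t=9: arr=1 -> substrate=8 bound=3 product=5
t=10: arr=2 -> substrate=9 bound=3 product=6
t=11: arr=2 -> substrate=11 bound=3 product=6
t=12: arr=0 -> substrate=9 bound=3 product=8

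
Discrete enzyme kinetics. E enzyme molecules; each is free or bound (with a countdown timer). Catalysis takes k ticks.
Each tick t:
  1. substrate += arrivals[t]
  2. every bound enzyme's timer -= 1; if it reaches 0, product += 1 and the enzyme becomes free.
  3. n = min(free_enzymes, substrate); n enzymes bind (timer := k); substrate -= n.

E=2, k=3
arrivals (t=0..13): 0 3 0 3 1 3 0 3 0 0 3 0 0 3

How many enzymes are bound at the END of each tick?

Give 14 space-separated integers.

Answer: 0 2 2 2 2 2 2 2 2 2 2 2 2 2

Derivation:
t=0: arr=0 -> substrate=0 bound=0 product=0
t=1: arr=3 -> substrate=1 bound=2 product=0
t=2: arr=0 -> substrate=1 bound=2 product=0
t=3: arr=3 -> substrate=4 bound=2 product=0
t=4: arr=1 -> substrate=3 bound=2 product=2
t=5: arr=3 -> substrate=6 bound=2 product=2
t=6: arr=0 -> substrate=6 bound=2 product=2
t=7: arr=3 -> substrate=7 bound=2 product=4
t=8: arr=0 -> substrate=7 bound=2 product=4
t=9: arr=0 -> substrate=7 bound=2 product=4
t=10: arr=3 -> substrate=8 bound=2 product=6
t=11: arr=0 -> substrate=8 bound=2 product=6
t=12: arr=0 -> substrate=8 bound=2 product=6
t=13: arr=3 -> substrate=9 bound=2 product=8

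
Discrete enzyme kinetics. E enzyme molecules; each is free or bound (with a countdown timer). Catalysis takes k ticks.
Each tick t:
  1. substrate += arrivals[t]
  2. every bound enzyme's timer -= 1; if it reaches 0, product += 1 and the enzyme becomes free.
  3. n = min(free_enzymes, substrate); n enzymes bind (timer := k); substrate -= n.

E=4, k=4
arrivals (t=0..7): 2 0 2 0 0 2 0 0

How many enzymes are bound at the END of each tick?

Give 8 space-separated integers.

t=0: arr=2 -> substrate=0 bound=2 product=0
t=1: arr=0 -> substrate=0 bound=2 product=0
t=2: arr=2 -> substrate=0 bound=4 product=0
t=3: arr=0 -> substrate=0 bound=4 product=0
t=4: arr=0 -> substrate=0 bound=2 product=2
t=5: arr=2 -> substrate=0 bound=4 product=2
t=6: arr=0 -> substrate=0 bound=2 product=4
t=7: arr=0 -> substrate=0 bound=2 product=4

Answer: 2 2 4 4 2 4 2 2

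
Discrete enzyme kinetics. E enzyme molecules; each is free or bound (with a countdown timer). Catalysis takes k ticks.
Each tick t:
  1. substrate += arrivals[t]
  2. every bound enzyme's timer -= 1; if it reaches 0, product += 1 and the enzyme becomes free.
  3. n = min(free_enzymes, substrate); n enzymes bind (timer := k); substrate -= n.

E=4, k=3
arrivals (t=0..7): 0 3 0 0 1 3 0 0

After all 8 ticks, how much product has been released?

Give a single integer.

t=0: arr=0 -> substrate=0 bound=0 product=0
t=1: arr=3 -> substrate=0 bound=3 product=0
t=2: arr=0 -> substrate=0 bound=3 product=0
t=3: arr=0 -> substrate=0 bound=3 product=0
t=4: arr=1 -> substrate=0 bound=1 product=3
t=5: arr=3 -> substrate=0 bound=4 product=3
t=6: arr=0 -> substrate=0 bound=4 product=3
t=7: arr=0 -> substrate=0 bound=3 product=4

Answer: 4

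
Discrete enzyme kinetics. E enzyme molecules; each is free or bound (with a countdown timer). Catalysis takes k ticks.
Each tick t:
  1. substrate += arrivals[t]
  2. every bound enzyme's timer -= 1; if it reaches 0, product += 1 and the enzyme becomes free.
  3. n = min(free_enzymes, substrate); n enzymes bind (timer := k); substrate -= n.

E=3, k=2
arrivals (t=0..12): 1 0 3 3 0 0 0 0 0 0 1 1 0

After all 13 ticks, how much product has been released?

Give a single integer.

t=0: arr=1 -> substrate=0 bound=1 product=0
t=1: arr=0 -> substrate=0 bound=1 product=0
t=2: arr=3 -> substrate=0 bound=3 product=1
t=3: arr=3 -> substrate=3 bound=3 product=1
t=4: arr=0 -> substrate=0 bound=3 product=4
t=5: arr=0 -> substrate=0 bound=3 product=4
t=6: arr=0 -> substrate=0 bound=0 product=7
t=7: arr=0 -> substrate=0 bound=0 product=7
t=8: arr=0 -> substrate=0 bound=0 product=7
t=9: arr=0 -> substrate=0 bound=0 product=7
t=10: arr=1 -> substrate=0 bound=1 product=7
t=11: arr=1 -> substrate=0 bound=2 product=7
t=12: arr=0 -> substrate=0 bound=1 product=8

Answer: 8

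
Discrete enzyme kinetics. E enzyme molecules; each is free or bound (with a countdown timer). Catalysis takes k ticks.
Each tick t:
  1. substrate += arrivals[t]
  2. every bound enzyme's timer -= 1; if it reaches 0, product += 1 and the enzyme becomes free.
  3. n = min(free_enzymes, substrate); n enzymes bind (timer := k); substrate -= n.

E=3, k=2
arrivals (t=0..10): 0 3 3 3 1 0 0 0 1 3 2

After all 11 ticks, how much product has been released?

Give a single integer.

t=0: arr=0 -> substrate=0 bound=0 product=0
t=1: arr=3 -> substrate=0 bound=3 product=0
t=2: arr=3 -> substrate=3 bound=3 product=0
t=3: arr=3 -> substrate=3 bound=3 product=3
t=4: arr=1 -> substrate=4 bound=3 product=3
t=5: arr=0 -> substrate=1 bound=3 product=6
t=6: arr=0 -> substrate=1 bound=3 product=6
t=7: arr=0 -> substrate=0 bound=1 product=9
t=8: arr=1 -> substrate=0 bound=2 product=9
t=9: arr=3 -> substrate=1 bound=3 product=10
t=10: arr=2 -> substrate=2 bound=3 product=11

Answer: 11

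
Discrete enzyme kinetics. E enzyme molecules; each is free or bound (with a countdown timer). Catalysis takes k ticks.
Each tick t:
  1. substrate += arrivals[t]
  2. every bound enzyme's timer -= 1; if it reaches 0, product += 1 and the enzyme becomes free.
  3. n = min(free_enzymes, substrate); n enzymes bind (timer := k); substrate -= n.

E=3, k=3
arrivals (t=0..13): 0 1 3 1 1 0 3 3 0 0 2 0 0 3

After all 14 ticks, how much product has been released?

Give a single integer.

Answer: 10

Derivation:
t=0: arr=0 -> substrate=0 bound=0 product=0
t=1: arr=1 -> substrate=0 bound=1 product=0
t=2: arr=3 -> substrate=1 bound=3 product=0
t=3: arr=1 -> substrate=2 bound=3 product=0
t=4: arr=1 -> substrate=2 bound=3 product=1
t=5: arr=0 -> substrate=0 bound=3 product=3
t=6: arr=3 -> substrate=3 bound=3 product=3
t=7: arr=3 -> substrate=5 bound=3 product=4
t=8: arr=0 -> substrate=3 bound=3 product=6
t=9: arr=0 -> substrate=3 bound=3 product=6
t=10: arr=2 -> substrate=4 bound=3 product=7
t=11: arr=0 -> substrate=2 bound=3 product=9
t=12: arr=0 -> substrate=2 bound=3 product=9
t=13: arr=3 -> substrate=4 bound=3 product=10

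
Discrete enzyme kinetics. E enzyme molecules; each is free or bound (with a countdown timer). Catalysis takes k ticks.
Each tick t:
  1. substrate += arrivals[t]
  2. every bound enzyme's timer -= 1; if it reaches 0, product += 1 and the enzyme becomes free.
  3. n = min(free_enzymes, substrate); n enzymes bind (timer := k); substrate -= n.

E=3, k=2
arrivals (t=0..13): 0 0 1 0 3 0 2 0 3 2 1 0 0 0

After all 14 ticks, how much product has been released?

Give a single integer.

t=0: arr=0 -> substrate=0 bound=0 product=0
t=1: arr=0 -> substrate=0 bound=0 product=0
t=2: arr=1 -> substrate=0 bound=1 product=0
t=3: arr=0 -> substrate=0 bound=1 product=0
t=4: arr=3 -> substrate=0 bound=3 product=1
t=5: arr=0 -> substrate=0 bound=3 product=1
t=6: arr=2 -> substrate=0 bound=2 product=4
t=7: arr=0 -> substrate=0 bound=2 product=4
t=8: arr=3 -> substrate=0 bound=3 product=6
t=9: arr=2 -> substrate=2 bound=3 product=6
t=10: arr=1 -> substrate=0 bound=3 product=9
t=11: arr=0 -> substrate=0 bound=3 product=9
t=12: arr=0 -> substrate=0 bound=0 product=12
t=13: arr=0 -> substrate=0 bound=0 product=12

Answer: 12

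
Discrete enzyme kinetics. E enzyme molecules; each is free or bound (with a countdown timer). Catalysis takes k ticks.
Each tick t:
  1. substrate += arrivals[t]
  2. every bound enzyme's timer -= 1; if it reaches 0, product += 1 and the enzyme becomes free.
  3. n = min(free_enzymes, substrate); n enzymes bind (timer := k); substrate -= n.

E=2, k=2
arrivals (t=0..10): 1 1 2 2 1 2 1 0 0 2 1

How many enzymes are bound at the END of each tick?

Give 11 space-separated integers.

Answer: 1 2 2 2 2 2 2 2 2 2 2

Derivation:
t=0: arr=1 -> substrate=0 bound=1 product=0
t=1: arr=1 -> substrate=0 bound=2 product=0
t=2: arr=2 -> substrate=1 bound=2 product=1
t=3: arr=2 -> substrate=2 bound=2 product=2
t=4: arr=1 -> substrate=2 bound=2 product=3
t=5: arr=2 -> substrate=3 bound=2 product=4
t=6: arr=1 -> substrate=3 bound=2 product=5
t=7: arr=0 -> substrate=2 bound=2 product=6
t=8: arr=0 -> substrate=1 bound=2 product=7
t=9: arr=2 -> substrate=2 bound=2 product=8
t=10: arr=1 -> substrate=2 bound=2 product=9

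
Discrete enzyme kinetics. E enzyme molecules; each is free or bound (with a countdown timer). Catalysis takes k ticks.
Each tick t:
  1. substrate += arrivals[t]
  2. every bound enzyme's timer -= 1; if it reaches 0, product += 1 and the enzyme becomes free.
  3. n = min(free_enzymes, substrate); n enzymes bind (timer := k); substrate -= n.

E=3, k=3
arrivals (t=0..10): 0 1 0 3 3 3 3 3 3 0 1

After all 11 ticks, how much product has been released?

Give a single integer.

Answer: 7

Derivation:
t=0: arr=0 -> substrate=0 bound=0 product=0
t=1: arr=1 -> substrate=0 bound=1 product=0
t=2: arr=0 -> substrate=0 bound=1 product=0
t=3: arr=3 -> substrate=1 bound=3 product=0
t=4: arr=3 -> substrate=3 bound=3 product=1
t=5: arr=3 -> substrate=6 bound=3 product=1
t=6: arr=3 -> substrate=7 bound=3 product=3
t=7: arr=3 -> substrate=9 bound=3 product=4
t=8: arr=3 -> substrate=12 bound=3 product=4
t=9: arr=0 -> substrate=10 bound=3 product=6
t=10: arr=1 -> substrate=10 bound=3 product=7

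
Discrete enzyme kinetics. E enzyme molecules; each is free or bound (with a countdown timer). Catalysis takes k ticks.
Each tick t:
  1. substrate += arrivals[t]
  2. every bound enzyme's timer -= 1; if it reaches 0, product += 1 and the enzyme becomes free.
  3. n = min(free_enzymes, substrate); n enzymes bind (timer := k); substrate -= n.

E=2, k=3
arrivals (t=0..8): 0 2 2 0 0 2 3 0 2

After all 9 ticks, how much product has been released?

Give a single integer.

Answer: 4

Derivation:
t=0: arr=0 -> substrate=0 bound=0 product=0
t=1: arr=2 -> substrate=0 bound=2 product=0
t=2: arr=2 -> substrate=2 bound=2 product=0
t=3: arr=0 -> substrate=2 bound=2 product=0
t=4: arr=0 -> substrate=0 bound=2 product=2
t=5: arr=2 -> substrate=2 bound=2 product=2
t=6: arr=3 -> substrate=5 bound=2 product=2
t=7: arr=0 -> substrate=3 bound=2 product=4
t=8: arr=2 -> substrate=5 bound=2 product=4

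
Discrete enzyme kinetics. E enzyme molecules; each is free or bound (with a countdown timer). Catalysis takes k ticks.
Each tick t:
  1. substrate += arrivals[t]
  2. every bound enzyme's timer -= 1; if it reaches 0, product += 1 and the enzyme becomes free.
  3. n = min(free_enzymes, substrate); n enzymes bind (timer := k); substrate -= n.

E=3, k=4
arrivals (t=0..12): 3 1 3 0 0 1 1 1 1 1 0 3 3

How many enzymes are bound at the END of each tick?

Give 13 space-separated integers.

t=0: arr=3 -> substrate=0 bound=3 product=0
t=1: arr=1 -> substrate=1 bound=3 product=0
t=2: arr=3 -> substrate=4 bound=3 product=0
t=3: arr=0 -> substrate=4 bound=3 product=0
t=4: arr=0 -> substrate=1 bound=3 product=3
t=5: arr=1 -> substrate=2 bound=3 product=3
t=6: arr=1 -> substrate=3 bound=3 product=3
t=7: arr=1 -> substrate=4 bound=3 product=3
t=8: arr=1 -> substrate=2 bound=3 product=6
t=9: arr=1 -> substrate=3 bound=3 product=6
t=10: arr=0 -> substrate=3 bound=3 product=6
t=11: arr=3 -> substrate=6 bound=3 product=6
t=12: arr=3 -> substrate=6 bound=3 product=9

Answer: 3 3 3 3 3 3 3 3 3 3 3 3 3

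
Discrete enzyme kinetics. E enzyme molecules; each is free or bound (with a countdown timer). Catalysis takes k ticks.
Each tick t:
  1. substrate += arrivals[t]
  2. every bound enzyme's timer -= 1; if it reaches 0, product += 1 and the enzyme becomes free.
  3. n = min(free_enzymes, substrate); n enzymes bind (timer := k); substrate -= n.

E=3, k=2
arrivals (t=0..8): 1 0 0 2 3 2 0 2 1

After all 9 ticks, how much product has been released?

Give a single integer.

Answer: 7

Derivation:
t=0: arr=1 -> substrate=0 bound=1 product=0
t=1: arr=0 -> substrate=0 bound=1 product=0
t=2: arr=0 -> substrate=0 bound=0 product=1
t=3: arr=2 -> substrate=0 bound=2 product=1
t=4: arr=3 -> substrate=2 bound=3 product=1
t=5: arr=2 -> substrate=2 bound=3 product=3
t=6: arr=0 -> substrate=1 bound=3 product=4
t=7: arr=2 -> substrate=1 bound=3 product=6
t=8: arr=1 -> substrate=1 bound=3 product=7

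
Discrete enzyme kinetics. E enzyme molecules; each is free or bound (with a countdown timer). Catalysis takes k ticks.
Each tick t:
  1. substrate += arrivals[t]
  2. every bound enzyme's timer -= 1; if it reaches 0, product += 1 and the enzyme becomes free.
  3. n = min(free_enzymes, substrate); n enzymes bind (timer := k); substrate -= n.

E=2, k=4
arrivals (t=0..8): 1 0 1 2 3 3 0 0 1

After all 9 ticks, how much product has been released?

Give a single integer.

Answer: 3

Derivation:
t=0: arr=1 -> substrate=0 bound=1 product=0
t=1: arr=0 -> substrate=0 bound=1 product=0
t=2: arr=1 -> substrate=0 bound=2 product=0
t=3: arr=2 -> substrate=2 bound=2 product=0
t=4: arr=3 -> substrate=4 bound=2 product=1
t=5: arr=3 -> substrate=7 bound=2 product=1
t=6: arr=0 -> substrate=6 bound=2 product=2
t=7: arr=0 -> substrate=6 bound=2 product=2
t=8: arr=1 -> substrate=6 bound=2 product=3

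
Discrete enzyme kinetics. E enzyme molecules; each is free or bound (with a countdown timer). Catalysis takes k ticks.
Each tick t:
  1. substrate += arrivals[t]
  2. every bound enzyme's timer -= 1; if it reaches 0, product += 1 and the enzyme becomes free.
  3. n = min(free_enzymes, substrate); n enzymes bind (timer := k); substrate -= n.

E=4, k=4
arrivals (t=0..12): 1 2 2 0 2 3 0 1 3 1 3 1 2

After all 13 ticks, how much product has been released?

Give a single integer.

t=0: arr=1 -> substrate=0 bound=1 product=0
t=1: arr=2 -> substrate=0 bound=3 product=0
t=2: arr=2 -> substrate=1 bound=4 product=0
t=3: arr=0 -> substrate=1 bound=4 product=0
t=4: arr=2 -> substrate=2 bound=4 product=1
t=5: arr=3 -> substrate=3 bound=4 product=3
t=6: arr=0 -> substrate=2 bound=4 product=4
t=7: arr=1 -> substrate=3 bound=4 product=4
t=8: arr=3 -> substrate=5 bound=4 product=5
t=9: arr=1 -> substrate=4 bound=4 product=7
t=10: arr=3 -> substrate=6 bound=4 product=8
t=11: arr=1 -> substrate=7 bound=4 product=8
t=12: arr=2 -> substrate=8 bound=4 product=9

Answer: 9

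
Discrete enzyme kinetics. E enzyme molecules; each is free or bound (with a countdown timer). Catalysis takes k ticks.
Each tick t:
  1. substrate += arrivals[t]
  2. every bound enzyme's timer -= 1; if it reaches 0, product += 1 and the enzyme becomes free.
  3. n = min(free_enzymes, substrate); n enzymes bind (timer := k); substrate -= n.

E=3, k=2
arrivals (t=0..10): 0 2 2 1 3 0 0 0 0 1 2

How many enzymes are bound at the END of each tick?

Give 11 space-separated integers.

Answer: 0 2 3 3 3 3 2 0 0 1 3

Derivation:
t=0: arr=0 -> substrate=0 bound=0 product=0
t=1: arr=2 -> substrate=0 bound=2 product=0
t=2: arr=2 -> substrate=1 bound=3 product=0
t=3: arr=1 -> substrate=0 bound=3 product=2
t=4: arr=3 -> substrate=2 bound=3 product=3
t=5: arr=0 -> substrate=0 bound=3 product=5
t=6: arr=0 -> substrate=0 bound=2 product=6
t=7: arr=0 -> substrate=0 bound=0 product=8
t=8: arr=0 -> substrate=0 bound=0 product=8
t=9: arr=1 -> substrate=0 bound=1 product=8
t=10: arr=2 -> substrate=0 bound=3 product=8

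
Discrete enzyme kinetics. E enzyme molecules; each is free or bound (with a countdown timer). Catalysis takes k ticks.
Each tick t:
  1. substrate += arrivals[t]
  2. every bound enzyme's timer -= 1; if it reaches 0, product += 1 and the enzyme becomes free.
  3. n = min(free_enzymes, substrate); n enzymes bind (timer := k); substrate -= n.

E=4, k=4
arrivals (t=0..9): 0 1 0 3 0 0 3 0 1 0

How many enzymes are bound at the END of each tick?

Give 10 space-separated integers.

t=0: arr=0 -> substrate=0 bound=0 product=0
t=1: arr=1 -> substrate=0 bound=1 product=0
t=2: arr=0 -> substrate=0 bound=1 product=0
t=3: arr=3 -> substrate=0 bound=4 product=0
t=4: arr=0 -> substrate=0 bound=4 product=0
t=5: arr=0 -> substrate=0 bound=3 product=1
t=6: arr=3 -> substrate=2 bound=4 product=1
t=7: arr=0 -> substrate=0 bound=3 product=4
t=8: arr=1 -> substrate=0 bound=4 product=4
t=9: arr=0 -> substrate=0 bound=4 product=4

Answer: 0 1 1 4 4 3 4 3 4 4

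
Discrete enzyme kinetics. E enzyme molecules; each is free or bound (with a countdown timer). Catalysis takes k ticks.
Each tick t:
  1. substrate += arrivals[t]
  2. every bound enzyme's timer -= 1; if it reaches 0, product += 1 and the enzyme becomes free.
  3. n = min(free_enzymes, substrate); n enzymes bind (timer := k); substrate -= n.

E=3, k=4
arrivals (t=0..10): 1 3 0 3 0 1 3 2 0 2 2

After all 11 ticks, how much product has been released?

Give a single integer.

t=0: arr=1 -> substrate=0 bound=1 product=0
t=1: arr=3 -> substrate=1 bound=3 product=0
t=2: arr=0 -> substrate=1 bound=3 product=0
t=3: arr=3 -> substrate=4 bound=3 product=0
t=4: arr=0 -> substrate=3 bound=3 product=1
t=5: arr=1 -> substrate=2 bound=3 product=3
t=6: arr=3 -> substrate=5 bound=3 product=3
t=7: arr=2 -> substrate=7 bound=3 product=3
t=8: arr=0 -> substrate=6 bound=3 product=4
t=9: arr=2 -> substrate=6 bound=3 product=6
t=10: arr=2 -> substrate=8 bound=3 product=6

Answer: 6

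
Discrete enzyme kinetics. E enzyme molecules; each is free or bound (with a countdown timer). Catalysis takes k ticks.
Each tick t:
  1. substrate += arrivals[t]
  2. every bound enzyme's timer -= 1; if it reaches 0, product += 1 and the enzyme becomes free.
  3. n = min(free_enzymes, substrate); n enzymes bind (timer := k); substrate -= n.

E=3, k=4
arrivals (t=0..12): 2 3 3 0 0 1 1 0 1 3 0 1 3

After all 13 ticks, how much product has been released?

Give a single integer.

Answer: 8

Derivation:
t=0: arr=2 -> substrate=0 bound=2 product=0
t=1: arr=3 -> substrate=2 bound=3 product=0
t=2: arr=3 -> substrate=5 bound=3 product=0
t=3: arr=0 -> substrate=5 bound=3 product=0
t=4: arr=0 -> substrate=3 bound=3 product=2
t=5: arr=1 -> substrate=3 bound=3 product=3
t=6: arr=1 -> substrate=4 bound=3 product=3
t=7: arr=0 -> substrate=4 bound=3 product=3
t=8: arr=1 -> substrate=3 bound=3 product=5
t=9: arr=3 -> substrate=5 bound=3 product=6
t=10: arr=0 -> substrate=5 bound=3 product=6
t=11: arr=1 -> substrate=6 bound=3 product=6
t=12: arr=3 -> substrate=7 bound=3 product=8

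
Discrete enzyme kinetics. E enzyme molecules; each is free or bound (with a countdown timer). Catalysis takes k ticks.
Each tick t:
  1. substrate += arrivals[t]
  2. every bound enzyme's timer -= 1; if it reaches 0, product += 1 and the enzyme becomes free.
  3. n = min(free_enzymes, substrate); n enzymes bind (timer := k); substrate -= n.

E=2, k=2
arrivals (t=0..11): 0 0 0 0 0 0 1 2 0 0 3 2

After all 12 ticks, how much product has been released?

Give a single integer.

t=0: arr=0 -> substrate=0 bound=0 product=0
t=1: arr=0 -> substrate=0 bound=0 product=0
t=2: arr=0 -> substrate=0 bound=0 product=0
t=3: arr=0 -> substrate=0 bound=0 product=0
t=4: arr=0 -> substrate=0 bound=0 product=0
t=5: arr=0 -> substrate=0 bound=0 product=0
t=6: arr=1 -> substrate=0 bound=1 product=0
t=7: arr=2 -> substrate=1 bound=2 product=0
t=8: arr=0 -> substrate=0 bound=2 product=1
t=9: arr=0 -> substrate=0 bound=1 product=2
t=10: arr=3 -> substrate=1 bound=2 product=3
t=11: arr=2 -> substrate=3 bound=2 product=3

Answer: 3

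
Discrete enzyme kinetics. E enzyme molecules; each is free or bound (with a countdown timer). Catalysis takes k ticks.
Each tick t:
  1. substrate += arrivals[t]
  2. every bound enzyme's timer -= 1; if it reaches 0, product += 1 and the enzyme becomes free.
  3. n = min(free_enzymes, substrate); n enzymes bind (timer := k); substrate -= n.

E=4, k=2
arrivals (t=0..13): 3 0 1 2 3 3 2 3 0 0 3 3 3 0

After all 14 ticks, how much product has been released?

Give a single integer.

t=0: arr=3 -> substrate=0 bound=3 product=0
t=1: arr=0 -> substrate=0 bound=3 product=0
t=2: arr=1 -> substrate=0 bound=1 product=3
t=3: arr=2 -> substrate=0 bound=3 product=3
t=4: arr=3 -> substrate=1 bound=4 product=4
t=5: arr=3 -> substrate=2 bound=4 product=6
t=6: arr=2 -> substrate=2 bound=4 product=8
t=7: arr=3 -> substrate=3 bound=4 product=10
t=8: arr=0 -> substrate=1 bound=4 product=12
t=9: arr=0 -> substrate=0 bound=3 product=14
t=10: arr=3 -> substrate=0 bound=4 product=16
t=11: arr=3 -> substrate=2 bound=4 product=17
t=12: arr=3 -> substrate=2 bound=4 product=20
t=13: arr=0 -> substrate=1 bound=4 product=21

Answer: 21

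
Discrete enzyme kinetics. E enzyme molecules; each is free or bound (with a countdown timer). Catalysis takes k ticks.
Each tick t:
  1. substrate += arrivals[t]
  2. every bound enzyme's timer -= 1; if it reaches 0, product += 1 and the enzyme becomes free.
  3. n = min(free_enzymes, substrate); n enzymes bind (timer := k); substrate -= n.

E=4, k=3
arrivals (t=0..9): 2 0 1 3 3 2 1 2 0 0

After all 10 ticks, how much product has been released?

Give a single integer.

t=0: arr=2 -> substrate=0 bound=2 product=0
t=1: arr=0 -> substrate=0 bound=2 product=0
t=2: arr=1 -> substrate=0 bound=3 product=0
t=3: arr=3 -> substrate=0 bound=4 product=2
t=4: arr=3 -> substrate=3 bound=4 product=2
t=5: arr=2 -> substrate=4 bound=4 product=3
t=6: arr=1 -> substrate=2 bound=4 product=6
t=7: arr=2 -> substrate=4 bound=4 product=6
t=8: arr=0 -> substrate=3 bound=4 product=7
t=9: arr=0 -> substrate=0 bound=4 product=10

Answer: 10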